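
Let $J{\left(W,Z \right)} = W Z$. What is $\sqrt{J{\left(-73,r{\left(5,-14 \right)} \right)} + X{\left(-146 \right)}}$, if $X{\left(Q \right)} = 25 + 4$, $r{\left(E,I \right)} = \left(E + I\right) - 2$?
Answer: $8 \sqrt{13} \approx 28.844$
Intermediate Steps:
$r{\left(E,I \right)} = -2 + E + I$
$X{\left(Q \right)} = 29$
$\sqrt{J{\left(-73,r{\left(5,-14 \right)} \right)} + X{\left(-146 \right)}} = \sqrt{- 73 \left(-2 + 5 - 14\right) + 29} = \sqrt{\left(-73\right) \left(-11\right) + 29} = \sqrt{803 + 29} = \sqrt{832} = 8 \sqrt{13}$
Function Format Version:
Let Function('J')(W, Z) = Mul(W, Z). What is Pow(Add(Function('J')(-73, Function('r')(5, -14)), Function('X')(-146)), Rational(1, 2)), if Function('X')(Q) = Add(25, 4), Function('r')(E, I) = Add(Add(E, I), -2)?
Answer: Mul(8, Pow(13, Rational(1, 2))) ≈ 28.844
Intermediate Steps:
Function('r')(E, I) = Add(-2, E, I)
Function('X')(Q) = 29
Pow(Add(Function('J')(-73, Function('r')(5, -14)), Function('X')(-146)), Rational(1, 2)) = Pow(Add(Mul(-73, Add(-2, 5, -14)), 29), Rational(1, 2)) = Pow(Add(Mul(-73, -11), 29), Rational(1, 2)) = Pow(Add(803, 29), Rational(1, 2)) = Pow(832, Rational(1, 2)) = Mul(8, Pow(13, Rational(1, 2)))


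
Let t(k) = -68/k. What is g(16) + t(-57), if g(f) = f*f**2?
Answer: 233540/57 ≈ 4097.2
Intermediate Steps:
g(f) = f**3
g(16) + t(-57) = 16**3 - 68/(-57) = 4096 - 68*(-1/57) = 4096 + 68/57 = 233540/57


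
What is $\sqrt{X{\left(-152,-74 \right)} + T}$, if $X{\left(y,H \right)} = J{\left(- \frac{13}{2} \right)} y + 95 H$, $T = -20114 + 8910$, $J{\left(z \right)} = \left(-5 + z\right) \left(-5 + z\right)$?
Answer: $8 i \sqrt{599} \approx 195.8 i$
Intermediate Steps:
$J{\left(z \right)} = \left(-5 + z\right)^{2}$
$T = -11204$
$X{\left(y,H \right)} = 95 H + \frac{529 y}{4}$ ($X{\left(y,H \right)} = \left(-5 - \frac{13}{2}\right)^{2} y + 95 H = \left(- \frac{23}{2}\right)^{2} y + 95 H = \frac{529 y}{4} + 95 H = 95 H + \frac{529 y}{4}$)
$\sqrt{X{\left(-152,-74 \right)} + T} = \sqrt{\left(95 \left(-74\right) + \frac{529}{4} \left(-152\right)\right) - 11204} = \sqrt{\left(-7030 - 20102\right) - 11204} = \sqrt{-27132 - 11204} = \sqrt{-38336} = 8 i \sqrt{599}$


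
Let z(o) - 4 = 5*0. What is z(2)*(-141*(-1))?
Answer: 564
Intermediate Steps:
z(o) = 4 (z(o) = 4 + 5*0 = 4 + 0 = 4)
z(2)*(-141*(-1)) = 4*(-141*(-1)) = 4*141 = 564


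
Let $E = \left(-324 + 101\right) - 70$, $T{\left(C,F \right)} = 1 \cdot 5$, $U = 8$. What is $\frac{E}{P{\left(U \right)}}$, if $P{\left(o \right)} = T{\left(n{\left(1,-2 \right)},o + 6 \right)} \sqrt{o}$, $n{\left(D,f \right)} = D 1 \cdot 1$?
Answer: $- \frac{293 \sqrt{2}}{20} \approx -20.718$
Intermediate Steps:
$n{\left(D,f \right)} = D$ ($n{\left(D,f \right)} = D 1 = D$)
$T{\left(C,F \right)} = 5$
$E = -293$ ($E = -223 - 70 = -293$)
$P{\left(o \right)} = 5 \sqrt{o}$
$\frac{E}{P{\left(U \right)}} = - \frac{293}{5 \sqrt{8}} = - \frac{293}{5 \cdot 2 \sqrt{2}} = - \frac{293}{10 \sqrt{2}} = - 293 \frac{\sqrt{2}}{20} = - \frac{293 \sqrt{2}}{20}$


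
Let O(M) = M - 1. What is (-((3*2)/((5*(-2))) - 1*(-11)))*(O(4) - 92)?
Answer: 4628/5 ≈ 925.60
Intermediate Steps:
O(M) = -1 + M
(-((3*2)/((5*(-2))) - 1*(-11)))*(O(4) - 92) = (-((3*2)/((5*(-2))) - 1*(-11)))*((-1 + 4) - 92) = (-(6/(-10) + 11))*(3 - 92) = -(6*(-⅒) + 11)*(-89) = -(-⅗ + 11)*(-89) = -1*52/5*(-89) = -52/5*(-89) = 4628/5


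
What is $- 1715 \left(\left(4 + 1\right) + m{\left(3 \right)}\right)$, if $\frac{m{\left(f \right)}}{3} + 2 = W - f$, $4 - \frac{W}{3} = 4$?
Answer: $17150$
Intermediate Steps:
$W = 0$ ($W = 12 - 12 = 0$)
$m{\left(f \right)} = -6 - 3 f$ ($m{\left(f \right)} = -6 + 3 \left(0 - f\right) = -6 + 3 \left(- f\right) = -6 - 3 f$)
$- 1715 \left(\left(4 + 1\right) + m{\left(3 \right)}\right) = - 1715 \left(\left(4 + 1\right) - 15\right) = - 1715 \left(5 - 15\right) = \left(-1715\right) \left(-10\right) = 17150$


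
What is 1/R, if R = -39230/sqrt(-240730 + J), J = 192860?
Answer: -I*sqrt(47870)/39230 ≈ -0.0055772*I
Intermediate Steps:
R = 3923*I*sqrt(47870)/4787 (R = -39230/sqrt(-240730 + 192860) = -39230*(-I*sqrt(47870)/47870) = -(-3923)*I*sqrt(47870)/4787 = 3923*I*sqrt(47870)/4787 ≈ 179.3*I)
1/R = 1/(3923*I*sqrt(47870)/4787) = -I*sqrt(47870)/39230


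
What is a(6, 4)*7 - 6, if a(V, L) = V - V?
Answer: -6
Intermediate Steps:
a(V, L) = 0
a(6, 4)*7 - 6 = 0*7 - 6 = 0 - 6 = -6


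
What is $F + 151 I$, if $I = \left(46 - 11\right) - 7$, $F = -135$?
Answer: $4093$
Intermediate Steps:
$I = 28$ ($I = 35 - 7 = 28$)
$F + 151 I = -135 + 151 \cdot 28 = -135 + 4228 = 4093$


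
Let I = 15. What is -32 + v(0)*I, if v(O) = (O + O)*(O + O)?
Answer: -32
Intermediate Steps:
v(O) = 4*O² (v(O) = (2*O)*(2*O) = 4*O²)
-32 + v(0)*I = -32 + (4*0²)*15 = -32 + (4*0)*15 = -32 + 0*15 = -32 + 0 = -32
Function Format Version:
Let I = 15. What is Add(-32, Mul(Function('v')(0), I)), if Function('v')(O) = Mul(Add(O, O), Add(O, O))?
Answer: -32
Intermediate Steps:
Function('v')(O) = Mul(4, Pow(O, 2)) (Function('v')(O) = Mul(Mul(2, O), Mul(2, O)) = Mul(4, Pow(O, 2)))
Add(-32, Mul(Function('v')(0), I)) = Add(-32, Mul(Mul(4, Pow(0, 2)), 15)) = Add(-32, Mul(Mul(4, 0), 15)) = Add(-32, Mul(0, 15)) = Add(-32, 0) = -32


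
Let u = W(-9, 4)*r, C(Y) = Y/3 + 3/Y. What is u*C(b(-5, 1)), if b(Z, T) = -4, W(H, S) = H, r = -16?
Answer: -300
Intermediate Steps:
C(Y) = 3/Y + Y/3 (C(Y) = Y*(⅓) + 3/Y = Y/3 + 3/Y = 3/Y + Y/3)
u = 144 (u = -9*(-16) = 144)
u*C(b(-5, 1)) = 144*(3/(-4) + (⅓)*(-4)) = 144*(3*(-¼) - 4/3) = 144*(-¾ - 4/3) = 144*(-25/12) = -300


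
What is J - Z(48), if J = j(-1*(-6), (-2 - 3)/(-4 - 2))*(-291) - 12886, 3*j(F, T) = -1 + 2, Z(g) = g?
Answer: -13031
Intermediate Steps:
j(F, T) = ⅓ (j(F, T) = (-1 + 2)/3 = (⅓)*1 = ⅓)
J = -12983 (J = (⅓)*(-291) - 12886 = -97 - 12886 = -12983)
J - Z(48) = -12983 - 1*48 = -12983 - 48 = -13031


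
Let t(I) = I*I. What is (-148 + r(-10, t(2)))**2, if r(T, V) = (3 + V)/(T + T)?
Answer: 8803089/400 ≈ 22008.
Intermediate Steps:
t(I) = I**2
r(T, V) = (3 + V)/(2*T) (r(T, V) = (3 + V)/((2*T)) = (3 + V)*(1/(2*T)) = (3 + V)/(2*T))
(-148 + r(-10, t(2)))**2 = (-148 + (1/2)*(3 + 2**2)/(-10))**2 = (-148 + (1/2)*(-1/10)*(3 + 4))**2 = (-148 + (1/2)*(-1/10)*7)**2 = (-148 - 7/20)**2 = (-2967/20)**2 = 8803089/400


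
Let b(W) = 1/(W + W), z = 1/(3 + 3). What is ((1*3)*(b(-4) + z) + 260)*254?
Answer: 264287/4 ≈ 66072.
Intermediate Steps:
z = ⅙ (z = 1/6 = ⅙ ≈ 0.16667)
b(W) = 1/(2*W)
((1*3)*(b(-4) + z) + 260)*254 = ((1*3)*((½)/(-4) + ⅙) + 260)*254 = (3*((½)*(-¼) + ⅙) + 260)*254 = (3*(-⅛ + ⅙) + 260)*254 = (3*(1/24) + 260)*254 = (⅛ + 260)*254 = (2081/8)*254 = 264287/4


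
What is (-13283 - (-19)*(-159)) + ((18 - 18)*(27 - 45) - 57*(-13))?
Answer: -15563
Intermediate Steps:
(-13283 - (-19)*(-159)) + ((18 - 18)*(27 - 45) - 57*(-13)) = (-13283 - 1*3021) + (0*(-18) + 741) = (-13283 - 3021) + (0 + 741) = -16304 + 741 = -15563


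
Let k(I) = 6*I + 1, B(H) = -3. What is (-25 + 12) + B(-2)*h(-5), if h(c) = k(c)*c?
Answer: -448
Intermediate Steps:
k(I) = 1 + 6*I
h(c) = c*(1 + 6*c) (h(c) = (1 + 6*c)*c = c*(1 + 6*c))
(-25 + 12) + B(-2)*h(-5) = (-25 + 12) - (-15)*(1 + 6*(-5)) = -13 - (-15)*(1 - 30) = -13 - (-15)*(-29) = -13 - 3*145 = -13 - 435 = -448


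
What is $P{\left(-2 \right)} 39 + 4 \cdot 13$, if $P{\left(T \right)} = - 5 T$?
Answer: $442$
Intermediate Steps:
$P{\left(-2 \right)} 39 + 4 \cdot 13 = \left(-5\right) \left(-2\right) 39 + 4 \cdot 13 = 10 \cdot 39 + 52 = 390 + 52 = 442$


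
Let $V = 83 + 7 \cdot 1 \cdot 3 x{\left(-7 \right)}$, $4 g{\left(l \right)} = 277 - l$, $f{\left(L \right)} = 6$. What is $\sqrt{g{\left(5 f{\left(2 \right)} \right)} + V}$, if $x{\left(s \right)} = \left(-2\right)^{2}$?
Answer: $\frac{\sqrt{915}}{2} \approx 15.124$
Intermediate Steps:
$x{\left(s \right)} = 4$
$g{\left(l \right)} = \frac{277}{4} - \frac{l}{4}$ ($g{\left(l \right)} = \frac{277 - l}{4} = \frac{277}{4} - \frac{l}{4}$)
$V = 167$ ($V = 83 + 7 \cdot 1 \cdot 3 \cdot 4 = 83 + 7 \cdot 3 \cdot 4 = 83 + 21 \cdot 4 = 83 + 84 = 167$)
$\sqrt{g{\left(5 f{\left(2 \right)} \right)} + V} = \sqrt{\left(\frac{277}{4} - \frac{5 \cdot 6}{4}\right) + 167} = \sqrt{\left(\frac{277}{4} - \frac{15}{2}\right) + 167} = \sqrt{\frac{247}{4} + 167} = \sqrt{\frac{915}{4}} = \frac{\sqrt{915}}{2}$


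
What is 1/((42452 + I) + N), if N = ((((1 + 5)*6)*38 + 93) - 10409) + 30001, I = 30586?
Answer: 1/94091 ≈ 1.0628e-5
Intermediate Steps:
N = 21053 (N = (((6*6)*38 + 93) - 10409) + 30001 = ((36*38 + 93) - 10409) + 30001 = ((1368 + 93) - 10409) + 30001 = (1461 - 10409) + 30001 = -8948 + 30001 = 21053)
1/((42452 + I) + N) = 1/((42452 + 30586) + 21053) = 1/(73038 + 21053) = 1/94091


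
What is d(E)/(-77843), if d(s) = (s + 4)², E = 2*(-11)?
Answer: -324/77843 ≈ -0.0041622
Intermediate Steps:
E = -22
d(s) = (4 + s)²
d(E)/(-77843) = (4 - 22)²/(-77843) = (-18)²*(-1/77843) = 324*(-1/77843) = -324/77843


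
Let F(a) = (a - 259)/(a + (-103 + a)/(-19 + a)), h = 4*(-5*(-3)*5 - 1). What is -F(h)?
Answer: -10249/82185 ≈ -0.12471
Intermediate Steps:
h = 296 (h = 4*(15*5 - 1) = 4*(75 - 1) = 4*74 = 296)
F(a) = (-259 + a)/(a + (-103 + a)/(-19 + a))
-F(h) = -(-4921 - 1*296² + 278*296)/(103 - 1*296² + 18*296) = -(-4921 - 1*87616 + 82288)/(103 - 1*87616 + 5328) = -(-4921 - 87616 + 82288)/(103 - 87616 + 5328) = -(-10249)/(-82185) = -(-1)*(-10249)/82185 = -1*10249/82185 = -10249/82185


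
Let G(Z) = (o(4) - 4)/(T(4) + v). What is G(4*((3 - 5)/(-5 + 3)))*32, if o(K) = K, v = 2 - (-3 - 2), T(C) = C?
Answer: 0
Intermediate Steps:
v = 7 (v = 2 - 1*(-5) = 2 + 5 = 7)
G(Z) = 0 (G(Z) = (4 - 4)/(4 + 7) = 0/11 = 0*(1/11) = 0)
G(4*((3 - 5)/(-5 + 3)))*32 = 0*32 = 0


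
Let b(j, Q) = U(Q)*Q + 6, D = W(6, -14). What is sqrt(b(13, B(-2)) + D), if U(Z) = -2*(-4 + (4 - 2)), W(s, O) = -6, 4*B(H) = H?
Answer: I*sqrt(2) ≈ 1.4142*I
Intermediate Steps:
B(H) = H/4
U(Z) = 4 (U(Z) = -2*(-4 + 2) = -2*(-2) = 4)
D = -6
b(j, Q) = 6 + 4*Q (b(j, Q) = 4*Q + 6 = 6 + 4*Q)
sqrt(b(13, B(-2)) + D) = sqrt((6 + 4*((1/4)*(-2))) - 6) = sqrt((6 + 4*(-1/2)) - 6) = sqrt((6 - 2) - 6) = sqrt(4 - 6) = sqrt(-2) = I*sqrt(2)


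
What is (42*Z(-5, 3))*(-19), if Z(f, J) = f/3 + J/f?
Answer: 9044/5 ≈ 1808.8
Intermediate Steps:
Z(f, J) = f/3 + J/f (Z(f, J) = f*(⅓) + J/f = f/3 + J/f)
(42*Z(-5, 3))*(-19) = (42*((⅓)*(-5) + 3/(-5)))*(-19) = (42*(-5/3 + 3*(-⅕)))*(-19) = (42*(-5/3 - ⅗))*(-19) = (42*(-34/15))*(-19) = -476/5*(-19) = 9044/5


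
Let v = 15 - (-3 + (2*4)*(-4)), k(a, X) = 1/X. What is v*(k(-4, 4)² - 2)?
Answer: -775/8 ≈ -96.875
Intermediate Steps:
v = 50 (v = 15 - (-3 + 8*(-4)) = 15 - (-3 - 32) = 15 - 1*(-35) = 15 + 35 = 50)
v*(k(-4, 4)² - 2) = 50*((1/4)² - 2) = 50*((¼)² - 2) = 50*(1/16 - 2) = 50*(-31/16) = -775/8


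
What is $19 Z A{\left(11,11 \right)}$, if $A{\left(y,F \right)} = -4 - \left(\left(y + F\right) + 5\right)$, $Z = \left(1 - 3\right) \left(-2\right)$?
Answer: $-2356$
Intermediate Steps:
$Z = 4$ ($Z = \left(-2\right) \left(-2\right) = 4$)
$A{\left(y,F \right)} = -9 - F - y$ ($A{\left(y,F \right)} = -4 - \left(\left(F + y\right) + 5\right) = -4 - \left(5 + F + y\right) = -9 - F - y$)
$19 Z A{\left(11,11 \right)} = 19 \cdot 4 \left(-9 - 11 - 11\right) = 76 \left(-9 - 11 - 11\right) = 76 \left(-31\right) = -2356$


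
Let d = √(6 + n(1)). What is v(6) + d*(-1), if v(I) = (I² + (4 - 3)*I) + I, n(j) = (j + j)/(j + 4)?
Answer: 48 - 4*√10/5 ≈ 45.470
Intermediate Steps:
n(j) = 2*j/(4 + j) (n(j) = (2*j)/(4 + j) = 2*j/(4 + j))
v(I) = I² + 2*I (v(I) = (I² + 1*I) + I = (I² + I) + I = (I + I²) + I = I² + 2*I)
d = 4*√10/5 (d = √(6 + 2*1/(4 + 1)) = √(6 + 2*1/5) = √(6 + 2*1*(⅕)) = √(6 + ⅖) = √(32/5) = 4*√10/5 ≈ 2.5298)
v(6) + d*(-1) = 6*(2 + 6) + (4*√10/5)*(-1) = 6*8 - 4*√10/5 = 48 - 4*√10/5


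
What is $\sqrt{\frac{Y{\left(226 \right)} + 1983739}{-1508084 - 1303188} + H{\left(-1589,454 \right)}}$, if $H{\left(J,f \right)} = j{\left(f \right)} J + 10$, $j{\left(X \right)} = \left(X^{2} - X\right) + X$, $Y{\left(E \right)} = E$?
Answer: $\frac{i \sqrt{647114801298112493114}}{1405636} \approx 18097.0 i$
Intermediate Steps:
$j{\left(X \right)} = X^{2}$
$H{\left(J,f \right)} = 10 + J f^{2}$ ($H{\left(J,f \right)} = f^{2} J + 10 = J f^{2} + 10 = 10 + J f^{2}$)
$\sqrt{\frac{Y{\left(226 \right)} + 1983739}{-1508084 - 1303188} + H{\left(-1589,454 \right)}} = \sqrt{\frac{226 + 1983739}{-1508084 - 1303188} + \left(10 - 1589 \cdot 454^{2}\right)} = \sqrt{\frac{1983965}{-2811272} + \left(10 - 327518324\right)} = \sqrt{1983965 \left(- \frac{1}{2811272}\right) + \left(10 - 327518324\right)} = \sqrt{- \frac{1983965}{2811272} - 327518314} = \sqrt{- \frac{920743067619373}{2811272}} = \frac{i \sqrt{647114801298112493114}}{1405636}$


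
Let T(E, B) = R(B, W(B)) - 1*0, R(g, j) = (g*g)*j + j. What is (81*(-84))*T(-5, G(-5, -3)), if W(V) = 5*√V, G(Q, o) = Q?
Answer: -884520*I*√5 ≈ -1.9778e+6*I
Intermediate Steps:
R(g, j) = j + j*g² (R(g, j) = g²*j + j = j*g² + j = j + j*g²)
T(E, B) = 5*√B*(1 + B²) (T(E, B) = (5*√B)*(1 + B²) - 1*0 = 5*√B*(1 + B²) + 0 = 5*√B*(1 + B²))
(81*(-84))*T(-5, G(-5, -3)) = (81*(-84))*(5*√(-5)*(1 + (-5)²)) = -34020*I*√5*(1 + 25) = -34020*I*√5*26 = -884520*I*√5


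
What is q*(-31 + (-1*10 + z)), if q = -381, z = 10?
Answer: 11811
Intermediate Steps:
q*(-31 + (-1*10 + z)) = -381*(-31 + (-1*10 + 10)) = -381*(-31 + (-10 + 10)) = -381*(-31 + 0) = -381*(-31) = 11811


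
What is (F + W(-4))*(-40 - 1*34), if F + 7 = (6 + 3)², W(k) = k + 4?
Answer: -5476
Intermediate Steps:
W(k) = 4 + k
F = 74 (F = -7 + (6 + 3)² = -7 + 9² = -7 + 81 = 74)
(F + W(-4))*(-40 - 1*34) = (74 + (4 - 4))*(-40 - 1*34) = (74 + 0)*(-40 - 34) = 74*(-74) = -5476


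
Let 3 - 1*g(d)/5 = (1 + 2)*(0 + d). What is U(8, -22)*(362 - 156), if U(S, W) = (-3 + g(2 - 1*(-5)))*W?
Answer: 421476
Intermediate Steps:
g(d) = 15 - 15*d (g(d) = 15 - 5*(1 + 2)*(0 + d) = 15 - 15*d)
U(S, W) = -93*W (U(S, W) = (-3 + (15 - 15*(2 - 1*(-5))))*W = (-3 + (15 - 15*(2 + 5)))*W = (-3 + (15 - 15*7))*W = (-3 + (15 - 105))*W = (-3 - 90)*W = -93*W)
U(8, -22)*(362 - 156) = (-93*(-22))*(362 - 156) = 2046*206 = 421476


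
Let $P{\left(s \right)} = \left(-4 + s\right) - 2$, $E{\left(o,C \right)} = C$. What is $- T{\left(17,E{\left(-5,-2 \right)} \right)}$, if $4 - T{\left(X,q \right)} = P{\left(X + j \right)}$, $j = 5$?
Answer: $12$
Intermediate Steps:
$P{\left(s \right)} = -6 + s$
$T{\left(X,q \right)} = 5 - X$ ($T{\left(X,q \right)} = 4 - \left(-6 + \left(X + 5\right)\right) = 4 - \left(-6 + \left(5 + X\right)\right) = 4 - \left(-1 + X\right) = 5 - X$)
$- T{\left(17,E{\left(-5,-2 \right)} \right)} = - (5 - 17) = \left(-1\right) \left(-12\right) = 12$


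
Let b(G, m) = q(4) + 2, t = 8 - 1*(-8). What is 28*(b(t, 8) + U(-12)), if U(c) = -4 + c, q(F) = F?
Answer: -280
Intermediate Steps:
t = 16 (t = 8 + 8 = 16)
b(G, m) = 6 (b(G, m) = 4 + 2 = 6)
28*(b(t, 8) + U(-12)) = 28*(6 + (-4 - 12)) = 28*(6 - 16) = 28*(-10) = -280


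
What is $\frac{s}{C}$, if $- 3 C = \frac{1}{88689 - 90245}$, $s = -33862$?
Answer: $-158067816$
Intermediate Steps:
$C = \frac{1}{4668}$ ($C = - \frac{1}{3 \left(88689 - 90245\right)} = - \frac{1}{3 \left(-1556\right)} = \left(- \frac{1}{3}\right) \left(- \frac{1}{1556}\right) = \frac{1}{4668} \approx 0.00021422$)
$\frac{s}{C} = - 33862 \frac{1}{\frac{1}{4668}} = \left(-33862\right) 4668 = -158067816$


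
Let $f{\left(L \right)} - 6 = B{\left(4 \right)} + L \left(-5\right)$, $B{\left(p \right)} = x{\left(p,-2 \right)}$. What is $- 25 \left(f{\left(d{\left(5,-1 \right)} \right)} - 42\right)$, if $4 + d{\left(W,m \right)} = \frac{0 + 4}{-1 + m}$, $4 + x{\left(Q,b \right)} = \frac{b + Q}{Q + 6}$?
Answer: $245$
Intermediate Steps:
$x{\left(Q,b \right)} = -4 + \frac{Q + b}{6 + Q}$ ($x{\left(Q,b \right)} = -4 + \frac{b + Q}{Q + 6} = -4 + \frac{Q + b}{6 + Q}$)
$B{\left(p \right)} = \frac{-26 - 3 p}{6 + p}$ ($B{\left(p \right)} = \frac{-24 - 2 - 3 p}{6 + p} = \frac{-26 - 3 p}{6 + p}$)
$d{\left(W,m \right)} = -4 + \frac{4}{-1 + m}$ ($d{\left(W,m \right)} = -4 + \frac{0 + 4}{-1 + m} = -4 + \frac{4}{-1 + m}$)
$f{\left(L \right)} = \frac{11}{5} - 5 L$ ($f{\left(L \right)} = 6 + \left(\frac{-26 - 12}{6 + 4} + L \left(-5\right)\right) = 6 - \left(5 L - \frac{-26 - 12}{10}\right) = 6 - \left(\frac{19}{5} + 5 L\right) = \frac{11}{5} - 5 L$)
$- 25 \left(f{\left(d{\left(5,-1 \right)} \right)} - 42\right) = - 25 \left(\left(\frac{11}{5} - 5 \frac{4 \left(2 - -1\right)}{-1 - 1}\right) - 42\right) = - 25 \left(\left(\frac{11}{5} - 5 \frac{4 \left(2 + 1\right)}{-2}\right) - 42\right) = - 25 \left(\left(\frac{11}{5} - 5 \cdot 4 \left(- \frac{1}{2}\right) 3\right) - 42\right) = - 25 \left(\left(\frac{11}{5} - -30\right) - 42\right) = - 25 \left(\left(\frac{11}{5} + 30\right) - 42\right) = - 25 \left(\frac{161}{5} - 42\right) = \left(-25\right) \left(- \frac{49}{5}\right) = 245$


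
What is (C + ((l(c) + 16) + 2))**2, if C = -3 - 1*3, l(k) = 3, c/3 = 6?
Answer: 225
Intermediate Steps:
c = 18 (c = 3*6 = 18)
C = -6 (C = -3 - 3 = -6)
(C + ((l(c) + 16) + 2))**2 = (-6 + ((3 + 16) + 2))**2 = (-6 + (19 + 2))**2 = (-6 + 21)**2 = 15**2 = 225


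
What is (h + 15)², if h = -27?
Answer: 144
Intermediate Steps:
(h + 15)² = (-27 + 15)² = (-12)² = 144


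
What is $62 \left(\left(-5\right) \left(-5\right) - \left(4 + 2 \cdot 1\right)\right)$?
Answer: $1178$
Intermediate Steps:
$62 \left(\left(-5\right) \left(-5\right) - \left(4 + 2 \cdot 1\right)\right) = 62 \left(25 - 6\right) = 62 \cdot 19 = 1178$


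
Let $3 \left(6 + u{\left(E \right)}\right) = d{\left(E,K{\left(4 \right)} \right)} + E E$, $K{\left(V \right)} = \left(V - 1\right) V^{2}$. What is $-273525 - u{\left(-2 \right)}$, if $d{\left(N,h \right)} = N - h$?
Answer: $- \frac{820511}{3} \approx -2.735 \cdot 10^{5}$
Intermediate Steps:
$K{\left(V \right)} = V^{2} \left(-1 + V\right)$ ($K{\left(V \right)} = \left(-1 + V\right) V^{2} = V^{2} \left(-1 + V\right)$)
$u{\left(E \right)} = -22 + \frac{E}{3} + \frac{E^{2}}{3}$ ($u{\left(E \right)} = -6 + \frac{\left(E - 4^{2} \left(-1 + 4\right)\right) + E E}{3} = -6 + \frac{\left(E - 16 \cdot 3\right) + E^{2}}{3} = -6 + \frac{\left(E - 48\right) + E^{2}}{3} = -6 + \frac{\left(-48 + E\right) + E^{2}}{3} = -6 + \frac{-48 + E + E^{2}}{3} = -6 + \left(-16 + \frac{E}{3} + \frac{E^{2}}{3}\right) = -22 + \frac{E}{3} + \frac{E^{2}}{3}$)
$-273525 - u{\left(-2 \right)} = -273525 - \left(-22 + \frac{1}{3} \left(-2\right) + \frac{\left(-2\right)^{2}}{3}\right) = -273525 - \left(-22 - \frac{2}{3} + \frac{1}{3} \cdot 4\right) = -273525 - \left(-22 - \frac{2}{3} + \frac{4}{3}\right) = -273525 - - \frac{64}{3} = -273525 + \frac{64}{3} = - \frac{820511}{3}$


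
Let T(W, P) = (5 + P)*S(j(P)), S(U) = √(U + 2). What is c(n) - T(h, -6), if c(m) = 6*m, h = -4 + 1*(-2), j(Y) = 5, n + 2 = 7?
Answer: 30 + √7 ≈ 32.646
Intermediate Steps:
n = 5 (n = -2 + 7 = 5)
h = -6 (h = -4 - 2 = -6)
S(U) = √(2 + U)
T(W, P) = √7*(5 + P) (T(W, P) = (5 + P)*√(2 + 5) = (5 + P)*√7 = √7*(5 + P))
c(n) - T(h, -6) = 6*5 - √7*(5 - 6) = 30 - √7*(-1) = 30 - (-1)*√7 = 30 + √7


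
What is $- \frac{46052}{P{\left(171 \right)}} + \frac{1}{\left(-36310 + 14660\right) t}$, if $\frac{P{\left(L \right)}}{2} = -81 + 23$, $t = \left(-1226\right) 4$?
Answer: $\frac{42150125201}{106171600} \approx 397.0$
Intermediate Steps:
$t = -4904$
$P{\left(L \right)} = -116$ ($P{\left(L \right)} = 2 \left(-81 + 23\right) = 2 \left(-58\right) = -116$)
$- \frac{46052}{P{\left(171 \right)}} + \frac{1}{\left(-36310 + 14660\right) t} = - \frac{46052}{-116} + \frac{1}{\left(-36310 + 14660\right) \left(-4904\right)} = \left(-46052\right) \left(- \frac{1}{116}\right) + \frac{1}{-21650} \left(- \frac{1}{4904}\right) = 397 - - \frac{1}{106171600} = 397 + \frac{1}{106171600} = \frac{42150125201}{106171600}$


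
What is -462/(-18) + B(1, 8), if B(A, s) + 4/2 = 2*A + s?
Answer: 101/3 ≈ 33.667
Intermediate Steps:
B(A, s) = -2 + s + 2*A (B(A, s) = -2 + (2*A + s) = -2 + (s + 2*A) = -2 + s + 2*A)
-462/(-18) + B(1, 8) = -462/(-18) + (-2 + 8 + 2*1) = -462*(-1)/18 + (-2 + 8 + 2) = -11*(-7/3) + 8 = 77/3 + 8 = 101/3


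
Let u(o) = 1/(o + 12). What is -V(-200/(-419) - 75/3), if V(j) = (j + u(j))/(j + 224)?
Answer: 54088486/438549507 ≈ 0.12334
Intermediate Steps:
u(o) = 1/(12 + o)
V(j) = (j + 1/(12 + j))/(224 + j) (V(j) = (j + 1/(12 + j))/(j + 224) = (j + 1/(12 + j))/(224 + j))
-V(-200/(-419) - 75/3) = -(1 + (-200/(-419) - 75/3)*(12 + (-200/(-419) - 75/3)))/((12 + (-200/(-419) - 75/3))*(224 + (-200/(-419) - 75/3))) = -(1 + (-200*(-1/419) - 75*⅓)*(12 + (-200*(-1/419) - 75*⅓)))/((12 + (-200*(-1/419) - 75*⅓))*(224 + (-200*(-1/419) - 75*⅓))) = -(1 + (200/419 - 25)*(12 + (200/419 - 25)))/((12 + (200/419 - 25))*(224 + (200/419 - 25))) = -(1 - 10275*(12 - 10275/419)/419)/((12 - 10275/419)*(224 - 10275/419)) = -(1 - 10275/419*(-5247/419))/((-5247/419)*83581/419) = -(-419)*419*(1 + 53912925/175561)/(5247*83581) = -(-419)*419*54088486/(5247*83581*175561) = -1*(-54088486/438549507) = 54088486/438549507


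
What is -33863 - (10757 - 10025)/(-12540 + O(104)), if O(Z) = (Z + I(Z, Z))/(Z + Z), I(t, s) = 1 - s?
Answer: -88325354041/2608319 ≈ -33863.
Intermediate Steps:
O(Z) = 1/(2*Z) (O(Z) = (Z + (1 - Z))/(Z + Z) = 1/(2*Z))
-33863 - (10757 - 10025)/(-12540 + O(104)) = -33863 - (10757 - 10025)/(-12540 + (½)/104) = -33863 - 732/(-12540 + (½)*(1/104)) = -33863 - 732/(-12540 + 1/208) = -33863 - 732/(-2608319/208) = -33863 - 732*(-208)/2608319 = -33863 - 1*(-152256/2608319) = -33863 + 152256/2608319 = -88325354041/2608319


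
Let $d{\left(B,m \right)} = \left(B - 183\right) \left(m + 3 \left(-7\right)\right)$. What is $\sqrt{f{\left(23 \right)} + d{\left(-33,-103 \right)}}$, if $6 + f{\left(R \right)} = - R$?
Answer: $\sqrt{26755} \approx 163.57$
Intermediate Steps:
$f{\left(R \right)} = -6 - R$
$d{\left(B,m \right)} = \left(-183 + B\right) \left(-21 + m\right)$ ($d{\left(B,m \right)} = \left(-183 + B\right) \left(m - 21\right) = \left(-183 + B\right) \left(-21 + m\right)$)
$\sqrt{f{\left(23 \right)} + d{\left(-33,-103 \right)}} = \sqrt{\left(-6 - 23\right) - -26784} = \sqrt{\left(-6 - 23\right) + \left(3843 + 18849 + 693 + 3399\right)} = \sqrt{-29 + 26784} = \sqrt{26755}$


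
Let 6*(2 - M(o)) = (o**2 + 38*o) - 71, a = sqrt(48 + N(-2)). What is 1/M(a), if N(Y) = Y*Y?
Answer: -62/24709 - 152*sqrt(13)/24709 ≈ -0.024689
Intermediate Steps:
N(Y) = Y**2
a = 2*sqrt(13) (a = sqrt(48 + (-2)**2) = sqrt(48 + 4) = sqrt(52) = 2*sqrt(13) ≈ 7.2111)
M(o) = 83/6 - 19*o/3 - o**2/6 (M(o) = 2 - ((o**2 + 38*o) - 71)/6 = 2 - (-71 + o**2 + 38*o)/6 = 2 + (71/6 - 19*o/3 - o**2/6) = 83/6 - 19*o/3 - o**2/6)
1/M(a) = 1/(83/6 - 38*sqrt(13)/3 - (2*sqrt(13))**2/6) = 1/(83/6 - 38*sqrt(13)/3 - 1/6*52) = 1/(83/6 - 38*sqrt(13)/3 - 26/3) = 1/(31/6 - 38*sqrt(13)/3)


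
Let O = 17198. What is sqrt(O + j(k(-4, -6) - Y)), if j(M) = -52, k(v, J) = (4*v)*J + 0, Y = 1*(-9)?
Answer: sqrt(17146) ≈ 130.94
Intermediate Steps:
Y = -9
k(v, J) = 4*J*v (k(v, J) = 4*J*v + 0 = 4*J*v)
sqrt(O + j(k(-4, -6) - Y)) = sqrt(17198 - 52) = sqrt(17146)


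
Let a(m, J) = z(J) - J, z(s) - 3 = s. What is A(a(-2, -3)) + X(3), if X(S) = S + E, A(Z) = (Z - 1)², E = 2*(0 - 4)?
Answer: -1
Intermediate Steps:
E = -8 (E = 2*(-4) = -8)
z(s) = 3 + s
a(m, J) = 3 (a(m, J) = (3 + J) - J = 3)
A(Z) = (-1 + Z)²
X(S) = -8 + S (X(S) = S - 8 = -8 + S)
A(a(-2, -3)) + X(3) = (-1 + 3)² + (-8 + 3) = 2² - 5 = 4 - 5 = -1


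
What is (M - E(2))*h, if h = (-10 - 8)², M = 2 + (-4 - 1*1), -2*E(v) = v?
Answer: -648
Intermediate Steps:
E(v) = -v/2
M = -3 (M = 2 + (-4 - 1) = 2 - 5 = -3)
h = 324 (h = (-18)² = 324)
(M - E(2))*h = (-3 - (-1)*2/2)*324 = (-3 - 1*(-1))*324 = (-3 + 1)*324 = -2*324 = -648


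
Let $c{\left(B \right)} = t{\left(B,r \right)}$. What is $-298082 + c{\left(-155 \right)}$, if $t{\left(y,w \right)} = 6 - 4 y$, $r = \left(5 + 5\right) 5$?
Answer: $-297456$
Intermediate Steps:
$r = 50$ ($r = 10 \cdot 5 = 50$)
$c{\left(B \right)} = 6 - 4 B$
$-298082 + c{\left(-155 \right)} = -298082 + \left(6 - -620\right) = -298082 + \left(6 + 620\right) = -298082 + 626 = -297456$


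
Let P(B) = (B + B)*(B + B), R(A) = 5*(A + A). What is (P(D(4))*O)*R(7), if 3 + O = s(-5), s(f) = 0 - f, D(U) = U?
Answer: 8960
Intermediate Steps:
s(f) = -f
R(A) = 10*A (R(A) = 5*(2*A) = 10*A)
O = 2 (O = -3 - 1*(-5) = -3 + 5 = 2)
P(B) = 4*B² (P(B) = (2*B)*(2*B) = 4*B²)
(P(D(4))*O)*R(7) = ((4*4²)*2)*(10*7) = ((4*16)*2)*70 = (64*2)*70 = 128*70 = 8960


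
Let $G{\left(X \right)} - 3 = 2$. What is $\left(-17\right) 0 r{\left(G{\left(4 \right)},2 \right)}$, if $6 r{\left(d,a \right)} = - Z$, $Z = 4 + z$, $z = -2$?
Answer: $0$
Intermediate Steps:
$G{\left(X \right)} = 5$ ($G{\left(X \right)} = 3 + 2 = 5$)
$Z = 2$ ($Z = 4 - 2 = 2$)
$r{\left(d,a \right)} = - \frac{1}{3}$ ($r{\left(d,a \right)} = \frac{\left(-1\right) 2}{6} = \frac{1}{6} \left(-2\right) = - \frac{1}{3}$)
$\left(-17\right) 0 r{\left(G{\left(4 \right)},2 \right)} = \left(-17\right) 0 \left(- \frac{1}{3}\right) = 0 \left(- \frac{1}{3}\right) = 0$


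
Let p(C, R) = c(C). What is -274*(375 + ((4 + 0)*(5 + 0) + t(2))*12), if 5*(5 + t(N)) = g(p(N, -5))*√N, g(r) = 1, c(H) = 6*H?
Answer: -152070 - 3288*√2/5 ≈ -1.5300e+5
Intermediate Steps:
p(C, R) = 6*C
t(N) = -5 + √N/5 (t(N) = -5 + (1*√N)/5 = -5 + √N/5)
-274*(375 + ((4 + 0)*(5 + 0) + t(2))*12) = -274*(375 + ((4 + 0)*(5 + 0) + (-5 + √2/5))*12) = -274*(375 + (4*5 + (-5 + √2/5))*12) = -274*(375 + (20 + (-5 + √2/5))*12) = -274*(375 + (15 + √2/5)*12) = -274*(375 + (180 + 12*√2/5)) = -274*(555 + 12*√2/5) = -152070 - 3288*√2/5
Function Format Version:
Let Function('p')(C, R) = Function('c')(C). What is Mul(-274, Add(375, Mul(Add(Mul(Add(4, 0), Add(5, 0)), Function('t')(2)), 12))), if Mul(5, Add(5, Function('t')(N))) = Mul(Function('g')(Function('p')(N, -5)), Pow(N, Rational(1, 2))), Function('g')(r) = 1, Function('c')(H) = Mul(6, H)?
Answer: Add(-152070, Mul(Rational(-3288, 5), Pow(2, Rational(1, 2)))) ≈ -1.5300e+5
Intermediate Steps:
Function('p')(C, R) = Mul(6, C)
Function('t')(N) = Add(-5, Mul(Rational(1, 5), Pow(N, Rational(1, 2)))) (Function('t')(N) = Add(-5, Mul(Rational(1, 5), Mul(1, Pow(N, Rational(1, 2))))) = Add(-5, Mul(Rational(1, 5), Pow(N, Rational(1, 2)))))
Mul(-274, Add(375, Mul(Add(Mul(Add(4, 0), Add(5, 0)), Function('t')(2)), 12))) = Mul(-274, Add(375, Mul(Add(Mul(Add(4, 0), Add(5, 0)), Add(-5, Mul(Rational(1, 5), Pow(2, Rational(1, 2))))), 12))) = Mul(-274, Add(375, Mul(Add(Mul(4, 5), Add(-5, Mul(Rational(1, 5), Pow(2, Rational(1, 2))))), 12))) = Mul(-274, Add(375, Mul(Add(20, Add(-5, Mul(Rational(1, 5), Pow(2, Rational(1, 2))))), 12))) = Mul(-274, Add(375, Mul(Add(15, Mul(Rational(1, 5), Pow(2, Rational(1, 2)))), 12))) = Mul(-274, Add(375, Add(180, Mul(Rational(12, 5), Pow(2, Rational(1, 2)))))) = Mul(-274, Add(555, Mul(Rational(12, 5), Pow(2, Rational(1, 2))))) = Add(-152070, Mul(Rational(-3288, 5), Pow(2, Rational(1, 2))))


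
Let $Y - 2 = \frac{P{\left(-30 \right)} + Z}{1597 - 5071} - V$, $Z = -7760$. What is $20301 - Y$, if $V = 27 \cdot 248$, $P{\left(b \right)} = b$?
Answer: $\frac{46886420}{1737} \approx 26993.0$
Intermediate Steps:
$V = 6696$
$Y = - \frac{11623583}{1737}$ ($Y = 2 - \left(6696 - \frac{-30 - 7760}{1597 - 5071}\right) = 2 - \left(6696 + \frac{7790}{-3474}\right) = 2 - \frac{11627057}{1737} = - \frac{11623583}{1737} \approx -6691.8$)
$20301 - Y = 20301 - - \frac{11623583}{1737} = 20301 + \frac{11623583}{1737} = \frac{46886420}{1737}$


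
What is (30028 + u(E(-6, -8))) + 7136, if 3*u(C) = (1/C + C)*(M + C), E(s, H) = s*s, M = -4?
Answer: 1013804/27 ≈ 37548.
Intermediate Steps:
E(s, H) = s**2
u(C) = (-4 + C)*(C + 1/C)/3 (u(C) = ((1/C + C)*(-4 + C))/3 = ((C + 1/C)*(-4 + C))/3 = ((-4 + C)*(C + 1/C))/3 = (-4 + C)*(C + 1/C)/3)
(30028 + u(E(-6, -8))) + 7136 = (30028 + (-4 + (-6)**2*(1 + ((-6)**2)**2 - 4*(-6)**2))/(3*((-6)**2))) + 7136 = (30028 + (1/3)*(-4 + 36*(1 + 36**2 - 4*36))/36) + 7136 = (30028 + (1/3)*(1/36)*(-4 + 36*(1 + 1296 - 144))) + 7136 = (30028 + (1/3)*(1/36)*(-4 + 36*1153)) + 7136 = (30028 + (1/3)*(1/36)*(-4 + 41508)) + 7136 = (30028 + (1/3)*(1/36)*41504) + 7136 = (30028 + 10376/27) + 7136 = 821132/27 + 7136 = 1013804/27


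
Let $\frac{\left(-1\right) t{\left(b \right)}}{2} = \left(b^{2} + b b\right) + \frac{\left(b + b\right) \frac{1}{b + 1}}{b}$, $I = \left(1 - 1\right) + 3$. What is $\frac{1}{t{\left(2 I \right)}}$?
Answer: $- \frac{7}{1012} \approx -0.006917$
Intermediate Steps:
$I = 3$ ($I = 0 + 3 = 3$)
$t{\left(b \right)} = - 4 b^{2} - \frac{4}{1 + b}$ ($t{\left(b \right)} = - 2 \left(\left(b^{2} + b b\right) + \frac{\left(b + b\right) \frac{1}{b + 1}}{b}\right) = - 2 \left(\left(b^{2} + b^{2}\right) + \frac{2 b \frac{1}{1 + b}}{b}\right) = - 2 \left(2 b^{2} + \frac{2 b \frac{1}{1 + b}}{b}\right) = - 2 \left(2 b^{2} + \frac{2}{1 + b}\right) = - 4 b^{2} - \frac{4}{1 + b}$)
$\frac{1}{t{\left(2 I \right)}} = \frac{1}{4 \frac{1}{1 + 2 \cdot 3} \left(-1 - \left(2 \cdot 3\right)^{2} - \left(2 \cdot 3\right)^{3}\right)} = \frac{1}{4 \frac{1}{1 + 6} \left(-1 - 6^{2} - 6^{3}\right)} = \frac{1}{4 \cdot \frac{1}{7} \left(-1 - 36 - 216\right)} = \frac{1}{4 \cdot \frac{1}{7} \left(-253\right)} = \frac{1}{- \frac{1012}{7}} = - \frac{7}{1012}$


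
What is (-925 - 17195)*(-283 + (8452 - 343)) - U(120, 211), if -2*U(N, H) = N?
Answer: -141807060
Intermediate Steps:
U(N, H) = -N/2
(-925 - 17195)*(-283 + (8452 - 343)) - U(120, 211) = (-925 - 17195)*(-283 + (8452 - 343)) - (-1)*120/2 = -18120*(-283 + 8109) - 1*(-60) = -18120*7826 + 60 = -141807120 + 60 = -141807060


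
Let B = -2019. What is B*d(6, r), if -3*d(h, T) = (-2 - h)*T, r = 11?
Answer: -59224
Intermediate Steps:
d(h, T) = -T*(-2 - h)/3 (d(h, T) = -(-2 - h)*T/3 = -T*(-2 - h)/3)
B*d(6, r) = -673*11*(2 + 6) = -673*11*8 = -2019*88/3 = -59224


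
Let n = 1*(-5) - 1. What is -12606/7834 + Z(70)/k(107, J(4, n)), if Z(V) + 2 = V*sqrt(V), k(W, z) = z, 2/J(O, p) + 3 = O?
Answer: -10220/3917 + 35*sqrt(70) ≈ 290.22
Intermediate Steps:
n = -6 (n = -5 - 1 = -6)
J(O, p) = 2/(-3 + O)
Z(V) = -2 + V**(3/2) (Z(V) = -2 + V*sqrt(V) = -2 + V**(3/2))
-12606/7834 + Z(70)/k(107, J(4, n)) = -12606/7834 + (-2 + 70**(3/2))/((2/(-3 + 4))) = -12606*1/7834 + (-2 + 70*sqrt(70))/((2/1)) = -6303/3917 + (-2 + 70*sqrt(70))/((2*1)) = -6303/3917 + (-2 + 70*sqrt(70))/2 = -6303/3917 + (-2 + 70*sqrt(70))*(1/2) = -6303/3917 + (-1 + 35*sqrt(70)) = -10220/3917 + 35*sqrt(70)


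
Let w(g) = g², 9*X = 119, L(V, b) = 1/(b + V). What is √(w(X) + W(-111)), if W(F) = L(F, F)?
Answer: √77543638/666 ≈ 13.222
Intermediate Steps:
L(V, b) = 1/(V + b)
W(F) = 1/(2*F) (W(F) = 1/(F + F) = 1/(2*F))
X = 119/9 (X = (⅑)*119 = 119/9 ≈ 13.222)
√(w(X) + W(-111)) = √((119/9)² + (½)/(-111)) = √(14161/81 + (½)*(-1/111)) = √(14161/81 - 1/222) = √(1047887/5994) = √77543638/666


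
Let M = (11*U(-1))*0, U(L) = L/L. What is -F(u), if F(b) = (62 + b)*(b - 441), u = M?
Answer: 27342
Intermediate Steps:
U(L) = 1
M = 0 (M = (11*1)*0 = 11*0 = 0)
u = 0
F(b) = (-441 + b)*(62 + b) (F(b) = (62 + b)*(-441 + b) = (-441 + b)*(62 + b))
-F(u) = -(-27342 + 0**2 - 379*0) = -(-27342 + 0 + 0) = -1*(-27342) = 27342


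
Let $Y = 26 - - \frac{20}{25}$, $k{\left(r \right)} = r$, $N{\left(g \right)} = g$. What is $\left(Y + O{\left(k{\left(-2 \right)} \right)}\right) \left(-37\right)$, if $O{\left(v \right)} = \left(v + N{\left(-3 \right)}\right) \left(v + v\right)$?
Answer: $- \frac{8658}{5} \approx -1731.6$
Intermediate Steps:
$Y = \frac{134}{5}$ ($Y = 26 - \left(-20\right) \frac{1}{25} = 26 - - \frac{4}{5} = 26 + \frac{4}{5} = \frac{134}{5} \approx 26.8$)
$O{\left(v \right)} = 2 v \left(-3 + v\right)$ ($O{\left(v \right)} = \left(v - 3\right) \left(v + v\right) = \left(-3 + v\right) 2 v = 2 v \left(-3 + v\right)$)
$\left(Y + O{\left(k{\left(-2 \right)} \right)}\right) \left(-37\right) = \left(\frac{134}{5} + 2 \left(-2\right) \left(-3 - 2\right)\right) \left(-37\right) = \left(\frac{134}{5} + 2 \left(-2\right) \left(-5\right)\right) \left(-37\right) = \left(\frac{134}{5} + 20\right) \left(-37\right) = \frac{234}{5} \left(-37\right) = - \frac{8658}{5}$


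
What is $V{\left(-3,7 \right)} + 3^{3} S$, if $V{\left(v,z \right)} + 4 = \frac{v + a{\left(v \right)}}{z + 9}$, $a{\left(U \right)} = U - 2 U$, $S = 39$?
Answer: $1049$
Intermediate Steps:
$a{\left(U \right)} = - U$
$V{\left(v,z \right)} = -4$ ($V{\left(v,z \right)} = -4 + \frac{v - v}{z + 9} = -4 + \frac{0}{9 + z} = -4 + 0 = -4$)
$V{\left(-3,7 \right)} + 3^{3} S = -4 + 3^{3} \cdot 39 = -4 + 27 \cdot 39 = -4 + 1053 = 1049$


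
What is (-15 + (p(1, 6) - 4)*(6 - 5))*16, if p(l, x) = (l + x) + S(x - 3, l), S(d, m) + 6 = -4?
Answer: -352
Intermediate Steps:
S(d, m) = -10 (S(d, m) = -6 - 4 = -10)
p(l, x) = -10 + l + x (p(l, x) = (l + x) - 10 = -10 + l + x)
(-15 + (p(1, 6) - 4)*(6 - 5))*16 = (-15 + ((-10 + 1 + 6) - 4)*(6 - 5))*16 = (-15 + (-3 - 4)*1)*16 = (-15 - 7*1)*16 = (-15 - 7)*16 = -22*16 = -352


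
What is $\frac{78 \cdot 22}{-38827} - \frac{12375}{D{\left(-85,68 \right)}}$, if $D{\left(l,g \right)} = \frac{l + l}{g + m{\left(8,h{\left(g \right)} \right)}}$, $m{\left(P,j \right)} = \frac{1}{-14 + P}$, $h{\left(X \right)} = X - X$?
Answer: $\frac{13037019237}{2640236} \approx 4937.8$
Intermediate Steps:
$h{\left(X \right)} = 0$
$D{\left(l,g \right)} = \frac{2 l}{- \frac{1}{6} + g}$ ($D{\left(l,g \right)} = \frac{l + l}{g + \frac{1}{-14 + 8}} = \frac{2 l}{g + \frac{1}{-6}} = \frac{2 l}{g - \frac{1}{6}} = \frac{2 l}{- \frac{1}{6} + g}$)
$\frac{78 \cdot 22}{-38827} - \frac{12375}{D{\left(-85,68 \right)}} = \frac{78 \cdot 22}{-38827} - \frac{12375}{12 \left(-85\right) \frac{1}{-1 + 6 \cdot 68}} = 1716 \left(- \frac{1}{38827}\right) - \frac{12375}{12 \left(-85\right) \frac{1}{-1 + 408}} = - \frac{1716}{38827} - \frac{12375}{12 \left(-85\right) \frac{1}{407}} = - \frac{1716}{38827} - \frac{12375}{- \frac{1020}{407}} = - \frac{1716}{38827} - - \frac{335775}{68} = - \frac{1716}{38827} + \frac{335775}{68} = \frac{13037019237}{2640236}$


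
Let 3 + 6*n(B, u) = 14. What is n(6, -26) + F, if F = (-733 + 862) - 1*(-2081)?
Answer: 13271/6 ≈ 2211.8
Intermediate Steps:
n(B, u) = 11/6 (n(B, u) = -½ + (⅙)*14 = -½ + 7/3 = 11/6)
F = 2210 (F = 129 + 2081 = 2210)
n(6, -26) + F = 11/6 + 2210 = 13271/6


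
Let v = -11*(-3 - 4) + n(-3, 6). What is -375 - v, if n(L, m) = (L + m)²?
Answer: -461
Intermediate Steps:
v = 86 (v = -11*(-3 - 4) + (-3 + 6)² = -11*(-7) + 3² = 77 + 9 = 86)
-375 - v = -375 - 1*86 = -375 - 86 = -461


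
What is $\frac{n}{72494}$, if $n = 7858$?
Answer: $\frac{3929}{36247} \approx 0.1084$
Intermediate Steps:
$\frac{n}{72494} = \frac{7858}{72494} = 7858 \cdot \frac{1}{72494} = \frac{3929}{36247}$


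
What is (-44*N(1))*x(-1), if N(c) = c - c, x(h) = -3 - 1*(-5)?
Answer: 0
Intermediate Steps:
x(h) = 2 (x(h) = -3 + 5 = 2)
N(c) = 0
(-44*N(1))*x(-1) = -44*0*2 = 0*2 = 0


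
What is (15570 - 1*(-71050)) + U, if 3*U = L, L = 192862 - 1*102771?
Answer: 349951/3 ≈ 1.1665e+5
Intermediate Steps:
L = 90091 (L = 192862 - 102771 = 90091)
U = 90091/3 (U = (1/3)*90091 = 90091/3 ≈ 30030.)
(15570 - 1*(-71050)) + U = (15570 - 1*(-71050)) + 90091/3 = (15570 + 71050) + 90091/3 = 86620 + 90091/3 = 349951/3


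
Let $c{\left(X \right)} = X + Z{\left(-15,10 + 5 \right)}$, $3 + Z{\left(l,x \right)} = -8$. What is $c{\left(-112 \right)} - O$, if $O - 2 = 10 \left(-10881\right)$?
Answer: $108685$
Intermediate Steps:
$Z{\left(l,x \right)} = -11$ ($Z{\left(l,x \right)} = -3 - 8 = -11$)
$c{\left(X \right)} = -11 + X$ ($c{\left(X \right)} = X - 11 = -11 + X$)
$O = -108808$ ($O = 2 + 10 \left(-10881\right) = 2 - 108810 = -108808$)
$c{\left(-112 \right)} - O = \left(-11 - 112\right) - -108808 = -123 + 108808 = 108685$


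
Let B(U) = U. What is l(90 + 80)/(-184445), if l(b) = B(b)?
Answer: -34/36889 ≈ -0.00092168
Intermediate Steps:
l(b) = b
l(90 + 80)/(-184445) = (90 + 80)/(-184445) = 170*(-1/184445) = -34/36889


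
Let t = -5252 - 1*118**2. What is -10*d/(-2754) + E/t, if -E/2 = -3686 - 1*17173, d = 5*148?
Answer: 132407/258876 ≈ 0.51147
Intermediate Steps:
d = 740
E = 41718 (E = -2*(-3686 - 1*17173) = -2*(-3686 - 17173) = -2*(-20859) = 41718)
t = -19176 (t = -5252 - 1*13924 = -5252 - 13924 = -19176)
-10*d/(-2754) + E/t = -10*740/(-2754) + 41718/(-19176) = -7400*(-1/2754) + 41718*(-1/19176) = 3700/1377 - 409/188 = 132407/258876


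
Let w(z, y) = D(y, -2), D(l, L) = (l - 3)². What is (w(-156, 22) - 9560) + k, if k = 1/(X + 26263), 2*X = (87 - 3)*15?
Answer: -247388706/26893 ≈ -9199.0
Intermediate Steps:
D(l, L) = (-3 + l)²
X = 630 (X = ((87 - 3)*15)/2 = (84*15)/2 = (½)*1260 = 630)
w(z, y) = (-3 + y)²
k = 1/26893 (k = 1/(630 + 26263) = 1/26893 ≈ 3.7184e-5)
(w(-156, 22) - 9560) + k = ((-3 + 22)² - 9560) + 1/26893 = (19² - 9560) + 1/26893 = (361 - 9560) + 1/26893 = -9199 + 1/26893 = -247388706/26893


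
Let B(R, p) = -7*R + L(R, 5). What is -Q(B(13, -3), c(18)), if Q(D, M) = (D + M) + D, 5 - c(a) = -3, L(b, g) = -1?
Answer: 176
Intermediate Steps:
c(a) = 8 (c(a) = 5 - 1*(-3) = 5 + 3 = 8)
B(R, p) = -1 - 7*R (B(R, p) = -7*R - 1 = -1 - 7*R)
Q(D, M) = M + 2*D
-Q(B(13, -3), c(18)) = -(8 + 2*(-1 - 7*13)) = -(8 + 2*(-1 - 91)) = -(8 + 2*(-92)) = -(8 - 184) = -1*(-176) = 176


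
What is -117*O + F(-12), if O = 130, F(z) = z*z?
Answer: -15066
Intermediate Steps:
F(z) = z²
-117*O + F(-12) = -117*130 + (-12)² = -15210 + 144 = -15066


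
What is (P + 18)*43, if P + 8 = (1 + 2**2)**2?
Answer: 1505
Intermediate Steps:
P = 17 (P = -8 + (1 + 2**2)**2 = -8 + (1 + 4)**2 = -8 + 5**2 = -8 + 25 = 17)
(P + 18)*43 = (17 + 18)*43 = 35*43 = 1505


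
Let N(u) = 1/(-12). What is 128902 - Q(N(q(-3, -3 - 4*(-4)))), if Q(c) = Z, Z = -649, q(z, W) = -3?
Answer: 129551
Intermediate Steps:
N(u) = -1/12
Q(c) = -649
128902 - Q(N(q(-3, -3 - 4*(-4)))) = 128902 - 1*(-649) = 128902 + 649 = 129551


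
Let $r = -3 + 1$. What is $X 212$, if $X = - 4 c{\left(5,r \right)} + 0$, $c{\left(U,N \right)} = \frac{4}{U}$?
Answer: $- \frac{3392}{5} \approx -678.4$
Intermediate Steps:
$r = -2$
$X = - \frac{16}{5}$ ($X = - 4 \cdot \frac{4}{5} + 0 = - 4 \cdot 4 \cdot \frac{1}{5} + 0 = \left(-4\right) \frac{4}{5} + 0 = - \frac{16}{5} + 0 = - \frac{16}{5} \approx -3.2$)
$X 212 = \left(- \frac{16}{5}\right) 212 = - \frac{3392}{5}$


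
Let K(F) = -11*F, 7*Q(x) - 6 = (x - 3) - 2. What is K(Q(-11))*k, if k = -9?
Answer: -990/7 ≈ -141.43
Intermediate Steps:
Q(x) = ⅐ + x/7 (Q(x) = 6/7 + ((x - 3) - 2)/7 = 6/7 + ((-3 + x) - 2)/7 = 6/7 + (-5 + x)/7 = 6/7 + (-5/7 + x/7) = ⅐ + x/7)
K(Q(-11))*k = -11*(⅐ + (⅐)*(-11))*(-9) = -11*(⅐ - 11/7)*(-9) = -11*(-10/7)*(-9) = (110/7)*(-9) = -990/7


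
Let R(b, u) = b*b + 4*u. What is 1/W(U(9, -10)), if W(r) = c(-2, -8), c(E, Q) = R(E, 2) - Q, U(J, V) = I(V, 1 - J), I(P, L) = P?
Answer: 1/20 ≈ 0.050000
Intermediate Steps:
R(b, u) = b² + 4*u
U(J, V) = V
c(E, Q) = 8 + E² - Q (c(E, Q) = (E² + 4*2) - Q = (E² + 8) - Q = (8 + E²) - Q = 8 + E² - Q)
W(r) = 20 (W(r) = 8 + (-2)² - 1*(-8) = 8 + 4 + 8 = 20)
1/W(U(9, -10)) = 1/20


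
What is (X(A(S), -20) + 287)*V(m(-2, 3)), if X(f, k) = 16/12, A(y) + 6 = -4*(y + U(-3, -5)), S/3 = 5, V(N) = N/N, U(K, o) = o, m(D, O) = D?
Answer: 865/3 ≈ 288.33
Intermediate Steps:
V(N) = 1
S = 15 (S = 3*5 = 15)
A(y) = 14 - 4*y (A(y) = -6 - 4*(y - 5) = -6 - 4*(-5 + y) = -6 + (20 - 4*y) = 14 - 4*y)
X(f, k) = 4/3 (X(f, k) = 16*(1/12) = 4/3)
(X(A(S), -20) + 287)*V(m(-2, 3)) = (4/3 + 287)*1 = (865/3)*1 = 865/3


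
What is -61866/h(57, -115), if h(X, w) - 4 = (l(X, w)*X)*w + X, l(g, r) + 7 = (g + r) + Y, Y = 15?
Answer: -61866/327811 ≈ -0.18872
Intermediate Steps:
l(g, r) = 8 + g + r (l(g, r) = -7 + ((g + r) + 15) = -7 + (15 + g + r) = 8 + g + r)
h(X, w) = 4 + X + X*w*(8 + X + w) (h(X, w) = 4 + (((8 + X + w)*X)*w + X) = 4 + ((X*(8 + X + w))*w + X) = 4 + (X*w*(8 + X + w) + X) = 4 + (X + X*w*(8 + X + w)) = 4 + X + X*w*(8 + X + w))
-61866/h(57, -115) = -61866/(4 + 57 + 57*(-115)*(8 + 57 - 115)) = -61866/(4 + 57 + 57*(-115)*(-50)) = -61866/(4 + 57 + 327750) = -61866/327811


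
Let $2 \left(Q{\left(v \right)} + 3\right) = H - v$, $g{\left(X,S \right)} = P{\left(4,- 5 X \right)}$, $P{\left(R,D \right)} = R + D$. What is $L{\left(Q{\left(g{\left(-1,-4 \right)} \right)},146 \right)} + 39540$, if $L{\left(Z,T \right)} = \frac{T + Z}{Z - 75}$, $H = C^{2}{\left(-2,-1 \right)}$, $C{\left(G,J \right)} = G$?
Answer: $\frac{6365659}{161} \approx 39538.0$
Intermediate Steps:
$P{\left(R,D \right)} = D + R$
$H = 4$ ($H = \left(-2\right)^{2} = 4$)
$g{\left(X,S \right)} = 4 - 5 X$ ($g{\left(X,S \right)} = - 5 X + 4 = 4 - 5 X$)
$Q{\left(v \right)} = -1 - \frac{v}{2}$ ($Q{\left(v \right)} = -3 + \frac{4 - v}{2} = -3 - \left(-2 + \frac{v}{2}\right) = -1 - \frac{v}{2}$)
$L{\left(Z,T \right)} = \frac{T + Z}{-75 + Z}$
$L{\left(Q{\left(g{\left(-1,-4 \right)} \right)},146 \right)} + 39540 = \frac{146 - \left(1 + \frac{4 - -5}{2}\right)}{-75 - \left(1 + \frac{4 - -5}{2}\right)} + 39540 = \frac{146 - \left(1 + \frac{4 + 5}{2}\right)}{-75 - \left(1 + \frac{4 + 5}{2}\right)} + 39540 = \frac{146 - \frac{11}{2}}{-75 - \frac{11}{2}} + 39540 = \frac{1}{- \frac{161}{2}} \cdot \frac{281}{2} + 39540 = \left(- \frac{2}{161}\right) \frac{281}{2} + 39540 = - \frac{281}{161} + 39540 = \frac{6365659}{161}$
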